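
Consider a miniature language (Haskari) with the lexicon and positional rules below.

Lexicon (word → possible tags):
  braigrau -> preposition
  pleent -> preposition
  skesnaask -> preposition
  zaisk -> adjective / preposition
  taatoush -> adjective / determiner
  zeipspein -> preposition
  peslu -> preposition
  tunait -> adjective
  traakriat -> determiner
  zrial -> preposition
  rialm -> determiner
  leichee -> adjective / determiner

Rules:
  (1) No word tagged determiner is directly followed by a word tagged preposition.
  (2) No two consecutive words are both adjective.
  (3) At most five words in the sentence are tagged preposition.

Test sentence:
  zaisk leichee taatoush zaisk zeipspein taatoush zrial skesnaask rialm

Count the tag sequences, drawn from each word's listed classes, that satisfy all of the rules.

5

Candidates per position — 1:zaisk {adjective,preposition}; 2:leichee {adjective,determiner}; 3:taatoush {adjective,determiner}; 4:zaisk {adjective,preposition}; 5:zeipspein {preposition}; 6:taatoush {adjective,determiner}; 7:zrial {preposition}; 8:skesnaask {preposition}; 9:rialm {determiner}.
There are 32 candidate sequences in total.
The sequences that satisfy every rule: adjective determiner adjective preposition preposition adjective preposition preposition determiner; adjective determiner determiner adjective preposition adjective preposition preposition determiner; preposition adjective determiner adjective preposition adjective preposition preposition determiner; preposition determiner adjective preposition preposition adjective preposition preposition determiner; preposition determiner determiner adjective preposition adjective preposition preposition determiner.
Count = 5.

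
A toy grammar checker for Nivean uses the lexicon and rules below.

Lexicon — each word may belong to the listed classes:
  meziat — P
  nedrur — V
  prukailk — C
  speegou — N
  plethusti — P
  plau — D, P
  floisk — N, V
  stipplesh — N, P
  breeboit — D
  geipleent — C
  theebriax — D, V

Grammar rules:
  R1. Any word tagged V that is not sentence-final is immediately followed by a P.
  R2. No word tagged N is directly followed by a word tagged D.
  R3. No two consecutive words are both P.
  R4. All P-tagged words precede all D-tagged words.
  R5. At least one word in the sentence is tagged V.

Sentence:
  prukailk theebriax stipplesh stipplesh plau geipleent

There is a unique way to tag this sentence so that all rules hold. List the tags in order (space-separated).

C V P N P C

Candidates per position — 1:prukailk {C}; 2:theebriax {D,V}; 3:stipplesh {N,P}; 4:stipplesh {N,P}; 5:plau {D,P}; 6:geipleent {C}.
Word 2 cannot be D — rule 5 would then fail for every completion. It is V.
Word 3 cannot be N — rule 1 would then fail for every completion. It is P.
Word 4 cannot be P — rule 3 would then fail for every completion. It is N.
Word 5 cannot be D — rule 2 would then fail for every completion. It is P.
That leaves exactly one tagging: C V P N P C.
Check: rule 1 satisfied; rule 2 satisfied; rule 3 satisfied; rule 4 satisfied; rule 5 satisfied.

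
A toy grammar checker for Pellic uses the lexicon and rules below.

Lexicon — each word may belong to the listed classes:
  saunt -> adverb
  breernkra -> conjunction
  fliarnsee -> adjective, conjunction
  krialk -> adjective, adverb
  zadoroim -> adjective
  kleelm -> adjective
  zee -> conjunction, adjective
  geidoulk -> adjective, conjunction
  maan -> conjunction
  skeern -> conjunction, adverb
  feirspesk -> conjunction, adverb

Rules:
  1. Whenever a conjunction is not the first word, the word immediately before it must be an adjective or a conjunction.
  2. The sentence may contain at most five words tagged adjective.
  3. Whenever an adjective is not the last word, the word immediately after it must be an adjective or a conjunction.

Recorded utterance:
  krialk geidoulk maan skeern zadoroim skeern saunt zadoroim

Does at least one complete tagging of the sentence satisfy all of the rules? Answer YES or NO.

Candidates per position — 1:krialk {adjective,adverb}; 2:geidoulk {adjective,conjunction}; 3:maan {conjunction}; 4:skeern {conjunction,adverb}; 5:zadoroim {adjective}; 6:skeern {conjunction,adverb}; 7:saunt {adverb}; 8:zadoroim {adjective}.
One satisfying assignment: adjective adjective conjunction conjunction adjective conjunction adverb adjective.
Checking: rule 1 holds; rule 2 holds; rule 3 holds.

YES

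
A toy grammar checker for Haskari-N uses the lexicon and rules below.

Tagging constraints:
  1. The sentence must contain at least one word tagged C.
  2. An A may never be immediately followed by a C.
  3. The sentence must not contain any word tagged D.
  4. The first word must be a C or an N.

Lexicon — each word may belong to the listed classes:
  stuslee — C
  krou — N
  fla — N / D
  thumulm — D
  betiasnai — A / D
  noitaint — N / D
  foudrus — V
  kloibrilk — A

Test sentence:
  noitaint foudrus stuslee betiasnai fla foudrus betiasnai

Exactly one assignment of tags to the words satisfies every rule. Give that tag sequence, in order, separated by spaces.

N V C A N V A

Candidates per position — 1:noitaint {N,D}; 2:foudrus {V}; 3:stuslee {C}; 4:betiasnai {A,D}; 5:fla {N,D}; 6:foudrus {V}; 7:betiasnai {A,D}.
Word 1 cannot be D — rule 3 would then fail for every completion. It is N.
Word 4 cannot be D — rule 3 would then fail for every completion. It is A.
Word 5 cannot be D — rule 3 would then fail for every completion. It is N.
Word 7 cannot be D — rule 3 would then fail for every completion. It is A.
The only consistent sequence is: N V C A N V A.
Checking: rule 1 holds; rule 2 holds; rule 3 holds; rule 4 holds.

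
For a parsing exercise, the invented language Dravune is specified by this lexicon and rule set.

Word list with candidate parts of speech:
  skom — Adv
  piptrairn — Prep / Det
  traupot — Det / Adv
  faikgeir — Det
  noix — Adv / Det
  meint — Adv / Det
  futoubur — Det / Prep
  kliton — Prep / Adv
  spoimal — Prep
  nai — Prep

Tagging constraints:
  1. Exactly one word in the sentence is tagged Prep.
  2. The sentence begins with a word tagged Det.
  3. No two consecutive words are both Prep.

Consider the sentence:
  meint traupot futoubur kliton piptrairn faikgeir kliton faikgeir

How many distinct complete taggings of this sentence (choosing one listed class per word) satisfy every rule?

8

Candidates per position — 1:meint {Adv,Det}; 2:traupot {Det,Adv}; 3:futoubur {Det,Prep}; 4:kliton {Prep,Adv}; 5:piptrairn {Prep,Det}; 6:faikgeir {Det}; 7:kliton {Prep,Adv}; 8:faikgeir {Det}.
There are 64 candidate sequences in total.
Checking each against the rules leaves 8 sequences.
Count = 8.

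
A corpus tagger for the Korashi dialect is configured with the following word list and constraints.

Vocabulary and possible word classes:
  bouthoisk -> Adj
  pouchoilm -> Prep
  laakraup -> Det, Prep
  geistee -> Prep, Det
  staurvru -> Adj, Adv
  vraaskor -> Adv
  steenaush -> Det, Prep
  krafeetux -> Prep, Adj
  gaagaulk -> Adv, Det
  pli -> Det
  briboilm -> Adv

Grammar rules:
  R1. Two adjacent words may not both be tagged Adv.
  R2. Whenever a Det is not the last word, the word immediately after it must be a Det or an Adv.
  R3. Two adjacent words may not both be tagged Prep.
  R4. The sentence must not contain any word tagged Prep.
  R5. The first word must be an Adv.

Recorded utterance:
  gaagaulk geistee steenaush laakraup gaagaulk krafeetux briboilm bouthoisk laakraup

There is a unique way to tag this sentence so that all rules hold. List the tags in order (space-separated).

Adv Det Det Det Adv Adj Adv Adj Det

Candidates per position — 1:gaagaulk {Adv,Det}; 2:geistee {Prep,Det}; 3:steenaush {Det,Prep}; 4:laakraup {Det,Prep}; 5:gaagaulk {Adv,Det}; 6:krafeetux {Prep,Adj}; 7:briboilm {Adv}; 8:bouthoisk {Adj}; 9:laakraup {Det,Prep}.
If word 1 were Det, no tagging could satisfy rule 5; so word 1 is Adv.
If word 2 were Prep, no tagging could satisfy rule 4; so word 2 is Det.
If word 3 were Prep, no tagging could satisfy rule 2; so word 3 is Det.
If word 4 were Prep, no tagging could satisfy rule 2; so word 4 is Det.
If word 5 were Det, no tagging could satisfy rule 2; so word 5 is Adv.
If word 6 were Prep, no tagging could satisfy rule 4; so word 6 is Adj.
If word 9 were Prep, no tagging could satisfy rule 4; so word 9 is Det.
The unique satisfying tagging is: Adv Det Det Det Adv Adj Adv Adj Det.
Rule-by-rule: rule 1 holds; rule 2 holds; rule 3 holds; rule 4 holds; rule 5 holds.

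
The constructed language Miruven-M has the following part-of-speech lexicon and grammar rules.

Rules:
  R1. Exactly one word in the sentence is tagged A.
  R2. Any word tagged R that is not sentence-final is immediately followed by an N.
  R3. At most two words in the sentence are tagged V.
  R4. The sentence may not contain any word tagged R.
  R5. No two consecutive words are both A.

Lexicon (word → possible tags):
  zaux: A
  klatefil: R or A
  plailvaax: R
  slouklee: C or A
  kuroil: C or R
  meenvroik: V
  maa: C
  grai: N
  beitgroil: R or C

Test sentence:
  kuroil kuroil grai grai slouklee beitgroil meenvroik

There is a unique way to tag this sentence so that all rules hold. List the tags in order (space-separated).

Candidates per position — 1:kuroil {C,R}; 2:kuroil {C,R}; 3:grai {N}; 4:grai {N}; 5:slouklee {C,A}; 6:beitgroil {R,C}; 7:meenvroik {V}.
At position 1, choosing R makes rule 2 impossible to satisfy; hence C.
At position 2, choosing R makes rule 4 impossible to satisfy; hence C.
At position 5, choosing C makes rule 1 impossible to satisfy; hence A.
At position 6, choosing R makes rule 2 impossible to satisfy; hence C.
That leaves exactly one tagging: C C N N A C V.
Checking: rule 1 holds; rule 2 holds; rule 3 holds; rule 4 holds; rule 5 holds.

C C N N A C V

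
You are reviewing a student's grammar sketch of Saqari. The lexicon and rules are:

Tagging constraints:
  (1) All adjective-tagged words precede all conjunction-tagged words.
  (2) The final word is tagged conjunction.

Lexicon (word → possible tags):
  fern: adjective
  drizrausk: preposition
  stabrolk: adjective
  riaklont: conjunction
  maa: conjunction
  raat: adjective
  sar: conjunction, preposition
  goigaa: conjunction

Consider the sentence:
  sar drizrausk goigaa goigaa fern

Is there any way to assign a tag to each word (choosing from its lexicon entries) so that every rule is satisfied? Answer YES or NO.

Candidates per position — 1:sar {conjunction,preposition}; 2:drizrausk {preposition}; 3:goigaa {conjunction}; 4:goigaa {conjunction}; 5:fern {adjective}.
Rule 1 cannot be satisfied by any choice of tags from the lexicon.
So there is no consistent tagging.

NO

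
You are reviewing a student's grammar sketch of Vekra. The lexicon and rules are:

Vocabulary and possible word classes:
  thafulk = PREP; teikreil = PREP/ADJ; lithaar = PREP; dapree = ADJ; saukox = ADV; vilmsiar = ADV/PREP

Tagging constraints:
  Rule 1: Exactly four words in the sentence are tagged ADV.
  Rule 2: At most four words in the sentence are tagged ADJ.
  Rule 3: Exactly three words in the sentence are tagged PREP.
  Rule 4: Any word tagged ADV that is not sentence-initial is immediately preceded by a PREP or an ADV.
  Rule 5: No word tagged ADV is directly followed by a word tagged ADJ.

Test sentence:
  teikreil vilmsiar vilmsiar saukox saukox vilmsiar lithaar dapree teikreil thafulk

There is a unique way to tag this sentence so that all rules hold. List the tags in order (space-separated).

Candidates per position — 1:teikreil {PREP,ADJ}; 2:vilmsiar {ADV,PREP}; 3:vilmsiar {ADV,PREP}; 4:saukox {ADV}; 5:saukox {ADV}; 6:vilmsiar {ADV,PREP}; 7:lithaar {PREP}; 8:dapree {ADJ}; 9:teikreil {PREP,ADJ}; 10:thafulk {PREP}.
The remaining ambiguous positions (1, 2, 3, 6, 9) are resolved jointly — only one combination satisfies every rule.
So the tagging must be: ADJ PREP ADV ADV ADV ADV PREP ADJ ADJ PREP.
Verifying each rule — rule 1 satisfied; rule 2 satisfied; rule 3 satisfied; rule 4 satisfied; rule 5 satisfied.

ADJ PREP ADV ADV ADV ADV PREP ADJ ADJ PREP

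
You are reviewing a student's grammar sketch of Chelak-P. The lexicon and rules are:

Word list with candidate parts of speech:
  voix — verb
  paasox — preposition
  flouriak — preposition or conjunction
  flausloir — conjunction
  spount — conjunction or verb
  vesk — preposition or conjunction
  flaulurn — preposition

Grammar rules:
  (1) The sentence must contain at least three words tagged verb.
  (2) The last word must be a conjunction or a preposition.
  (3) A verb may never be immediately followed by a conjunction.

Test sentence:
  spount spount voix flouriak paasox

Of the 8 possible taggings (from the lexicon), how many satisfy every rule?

1

Candidates per position — 1:spount {conjunction,verb}; 2:spount {conjunction,verb}; 3:voix {verb}; 4:flouriak {preposition,conjunction}; 5:paasox {preposition}.
There are 8 candidate sequences in total.
The sequences that satisfy every rule: verb verb verb preposition preposition.
Count = 1.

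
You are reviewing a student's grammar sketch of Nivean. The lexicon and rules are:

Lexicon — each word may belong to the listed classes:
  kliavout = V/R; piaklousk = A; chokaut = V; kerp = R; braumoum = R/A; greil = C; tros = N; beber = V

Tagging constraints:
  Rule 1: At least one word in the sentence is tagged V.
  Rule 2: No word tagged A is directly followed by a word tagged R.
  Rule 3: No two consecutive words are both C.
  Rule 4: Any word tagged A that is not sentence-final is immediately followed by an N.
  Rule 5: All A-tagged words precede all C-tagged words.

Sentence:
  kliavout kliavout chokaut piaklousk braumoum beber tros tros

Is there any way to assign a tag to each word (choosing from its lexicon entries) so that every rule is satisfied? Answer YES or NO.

Candidates per position — 1:kliavout {V,R}; 2:kliavout {V,R}; 3:chokaut {V}; 4:piaklousk {A}; 5:braumoum {R,A}; 6:beber {V}; 7:tros {N}; 8:tros {N}.
Rule 4 cannot be satisfied by any choice of tags from the lexicon.
So there is no consistent tagging.

NO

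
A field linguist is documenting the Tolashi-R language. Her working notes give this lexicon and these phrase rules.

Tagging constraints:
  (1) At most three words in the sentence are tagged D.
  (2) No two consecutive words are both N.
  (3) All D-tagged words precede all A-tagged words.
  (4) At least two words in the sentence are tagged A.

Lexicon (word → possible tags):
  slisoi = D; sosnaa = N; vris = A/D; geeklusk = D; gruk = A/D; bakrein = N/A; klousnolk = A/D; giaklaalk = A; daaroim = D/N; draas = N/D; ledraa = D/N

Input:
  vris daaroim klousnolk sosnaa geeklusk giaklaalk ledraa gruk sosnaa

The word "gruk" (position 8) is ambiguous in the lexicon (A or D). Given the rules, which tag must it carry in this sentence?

A

Candidates per position — 1:vris {A,D}; 2:daaroim {D,N}; 3:klousnolk {A,D}; 4:sosnaa {N}; 5:geeklusk {D}; 6:giaklaalk {A}; 7:ledraa {D,N}; 8:gruk {A,D}; 9:sosnaa {N}.
At position 1, choosing A makes rule 3 impossible to satisfy; hence D.
At position 3, choosing A makes rule 3 impossible to satisfy; hence D.
At position 7, choosing D makes rule 1 impossible to satisfy; hence N.
At position 8, choosing D makes rule 1 impossible to satisfy; hence A.
At position 2, choosing D makes rule 1 impossible to satisfy; hence N.
The only consistent sequence is: D N D N D A N A N.
Verifying each rule — rule 1 holds; rule 2 holds; rule 3 holds; rule 4 holds.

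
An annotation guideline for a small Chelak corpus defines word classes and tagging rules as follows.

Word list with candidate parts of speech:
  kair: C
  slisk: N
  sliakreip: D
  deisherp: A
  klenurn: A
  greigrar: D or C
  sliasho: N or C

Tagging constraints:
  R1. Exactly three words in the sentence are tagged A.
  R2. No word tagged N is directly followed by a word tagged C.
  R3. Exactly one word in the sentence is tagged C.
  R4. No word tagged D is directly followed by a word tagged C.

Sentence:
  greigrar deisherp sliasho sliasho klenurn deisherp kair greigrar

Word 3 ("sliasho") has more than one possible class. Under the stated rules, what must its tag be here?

N

Candidates per position — 1:greigrar {D,C}; 2:deisherp {A}; 3:sliasho {N,C}; 4:sliasho {N,C}; 5:klenurn {A}; 6:deisherp {A}; 7:kair {C}; 8:greigrar {D,C}.
If word 1 were C, no tagging could satisfy rule 3; so word 1 is D.
If word 3 were C, no tagging could satisfy rule 3; so word 3 is N.
If word 4 were C, no tagging could satisfy rule 2; so word 4 is N.
If word 8 were C, no tagging could satisfy rule 3; so word 8 is D.
The unique satisfying tagging is: D A N N A A C D.
Check: rule 1 ok; rule 2 ok; rule 3 ok; rule 4 ok.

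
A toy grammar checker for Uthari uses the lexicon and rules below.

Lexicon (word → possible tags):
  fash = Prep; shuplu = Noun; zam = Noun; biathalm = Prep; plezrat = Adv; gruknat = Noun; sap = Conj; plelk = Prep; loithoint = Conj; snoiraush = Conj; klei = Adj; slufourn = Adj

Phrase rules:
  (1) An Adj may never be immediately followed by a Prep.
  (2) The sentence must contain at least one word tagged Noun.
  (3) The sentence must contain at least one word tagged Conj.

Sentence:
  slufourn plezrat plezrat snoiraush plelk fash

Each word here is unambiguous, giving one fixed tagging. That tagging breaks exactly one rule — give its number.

2

Fixed tagging: Adj Adv Adv Conj Prep Prep.
Checking each rule: R1 pass, R2 fail, R3 pass.
Only rule 2 fails.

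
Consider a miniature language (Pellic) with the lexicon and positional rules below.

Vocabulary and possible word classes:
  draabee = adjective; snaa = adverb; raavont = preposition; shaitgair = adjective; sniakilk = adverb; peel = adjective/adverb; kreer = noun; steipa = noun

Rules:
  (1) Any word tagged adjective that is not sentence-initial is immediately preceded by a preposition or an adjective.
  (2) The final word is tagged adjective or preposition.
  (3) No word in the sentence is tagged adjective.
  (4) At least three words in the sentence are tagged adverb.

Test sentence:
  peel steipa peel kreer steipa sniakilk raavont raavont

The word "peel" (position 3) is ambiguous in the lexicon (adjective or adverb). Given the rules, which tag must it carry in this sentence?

Candidates per position — 1:peel {adjective,adverb}; 2:steipa {noun}; 3:peel {adjective,adverb}; 4:kreer {noun}; 5:steipa {noun}; 6:sniakilk {adverb}; 7:raavont {preposition}; 8:raavont {preposition}.
Position 1: adjective is ruled out by rule 3; that leaves adverb.
Position 3: adjective is ruled out by rule 1; that leaves adverb.
The only consistent sequence is: adverb noun adverb noun noun adverb preposition preposition.
Rule-by-rule: rule 1 ok; rule 2 ok; rule 3 ok; rule 4 ok.

adverb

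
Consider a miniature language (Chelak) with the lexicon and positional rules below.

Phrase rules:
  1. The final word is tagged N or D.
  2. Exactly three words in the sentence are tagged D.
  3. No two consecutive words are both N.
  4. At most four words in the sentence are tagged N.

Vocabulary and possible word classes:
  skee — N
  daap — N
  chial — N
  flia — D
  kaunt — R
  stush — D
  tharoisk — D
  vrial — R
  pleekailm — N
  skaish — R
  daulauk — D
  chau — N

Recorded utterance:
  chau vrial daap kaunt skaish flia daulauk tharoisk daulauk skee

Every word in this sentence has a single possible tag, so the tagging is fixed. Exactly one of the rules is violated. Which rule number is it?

Fixed tagging: N R N R R D D D D N.
Rule check: R1 ok, R2 fails, R3 ok, R4 ok.
Only rule 2 fails.

2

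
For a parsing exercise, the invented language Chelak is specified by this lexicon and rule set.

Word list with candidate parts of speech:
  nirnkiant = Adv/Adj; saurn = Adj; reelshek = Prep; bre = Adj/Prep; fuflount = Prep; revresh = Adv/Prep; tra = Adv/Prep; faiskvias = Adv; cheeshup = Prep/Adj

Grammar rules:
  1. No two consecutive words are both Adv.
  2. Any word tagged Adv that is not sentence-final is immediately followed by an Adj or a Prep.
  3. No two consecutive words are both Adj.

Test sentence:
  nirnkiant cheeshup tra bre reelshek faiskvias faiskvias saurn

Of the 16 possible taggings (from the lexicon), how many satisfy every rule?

0

Candidates per position — 1:nirnkiant {Adv,Adj}; 2:cheeshup {Prep,Adj}; 3:tra {Adv,Prep}; 4:bre {Adj,Prep}; 5:reelshek {Prep}; 6:faiskvias {Adv}; 7:faiskvias {Adv}; 8:saurn {Adj}.
There are 16 candidate sequences in total.
Rule 1 cannot be satisfied by any choice of tags from the lexicon.
So there is no consistent tagging.
Count = 0.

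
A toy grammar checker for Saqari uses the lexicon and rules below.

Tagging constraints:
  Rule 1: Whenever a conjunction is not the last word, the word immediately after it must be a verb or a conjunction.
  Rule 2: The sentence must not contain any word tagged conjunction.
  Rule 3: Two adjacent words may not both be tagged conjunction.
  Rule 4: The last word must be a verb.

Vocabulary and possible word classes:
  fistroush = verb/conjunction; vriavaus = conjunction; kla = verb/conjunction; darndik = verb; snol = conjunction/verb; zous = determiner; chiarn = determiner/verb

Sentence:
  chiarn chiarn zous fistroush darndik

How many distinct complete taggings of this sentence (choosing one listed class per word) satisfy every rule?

Candidates per position — 1:chiarn {determiner,verb}; 2:chiarn {determiner,verb}; 3:zous {determiner}; 4:fistroush {verb,conjunction}; 5:darndik {verb}.
There are 8 candidate sequences in total.
The sequences that satisfy every rule: determiner determiner determiner verb verb; determiner verb determiner verb verb; verb determiner determiner verb verb; verb verb determiner verb verb.
Count = 4.

4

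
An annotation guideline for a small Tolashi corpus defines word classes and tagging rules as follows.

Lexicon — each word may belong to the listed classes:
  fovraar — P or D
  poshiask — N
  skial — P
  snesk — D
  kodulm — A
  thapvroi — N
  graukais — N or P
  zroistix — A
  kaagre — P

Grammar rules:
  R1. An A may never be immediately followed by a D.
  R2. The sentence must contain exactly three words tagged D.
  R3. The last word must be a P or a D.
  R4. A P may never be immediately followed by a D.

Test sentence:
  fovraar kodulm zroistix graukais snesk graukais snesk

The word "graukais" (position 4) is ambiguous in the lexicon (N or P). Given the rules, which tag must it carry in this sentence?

N

Candidates per position — 1:fovraar {P,D}; 2:kodulm {A}; 3:zroistix {A}; 4:graukais {N,P}; 5:snesk {D}; 6:graukais {N,P}; 7:snesk {D}.
Position 1: tagging it P would leave rule 2 unsatisfiable, so it must be D.
Position 4: tagging it P would leave rule 4 unsatisfiable, so it must be N.
Position 6: tagging it P would leave rule 4 unsatisfiable, so it must be N.
That leaves exactly one tagging: D A A N D N D.
Verifying each rule — rule 1 ✓; rule 2 ✓; rule 3 ✓; rule 4 ✓.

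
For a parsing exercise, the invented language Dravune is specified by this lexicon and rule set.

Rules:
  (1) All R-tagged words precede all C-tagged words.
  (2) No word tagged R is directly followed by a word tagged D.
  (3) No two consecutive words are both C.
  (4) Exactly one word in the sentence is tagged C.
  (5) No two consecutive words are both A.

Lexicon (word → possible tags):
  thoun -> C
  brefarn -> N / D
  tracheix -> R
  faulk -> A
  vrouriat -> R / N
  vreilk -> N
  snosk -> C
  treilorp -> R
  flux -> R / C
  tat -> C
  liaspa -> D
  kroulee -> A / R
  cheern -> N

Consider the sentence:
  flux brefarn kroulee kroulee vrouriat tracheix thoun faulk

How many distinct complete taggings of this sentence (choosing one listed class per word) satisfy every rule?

6

Candidates per position — 1:flux {R,C}; 2:brefarn {N,D}; 3:kroulee {A,R}; 4:kroulee {A,R}; 5:vrouriat {R,N}; 6:tracheix {R}; 7:thoun {C}; 8:faulk {A}.
There are 32 candidate sequences in total.
Checking each against the rules leaves 6 sequences.
Count = 6.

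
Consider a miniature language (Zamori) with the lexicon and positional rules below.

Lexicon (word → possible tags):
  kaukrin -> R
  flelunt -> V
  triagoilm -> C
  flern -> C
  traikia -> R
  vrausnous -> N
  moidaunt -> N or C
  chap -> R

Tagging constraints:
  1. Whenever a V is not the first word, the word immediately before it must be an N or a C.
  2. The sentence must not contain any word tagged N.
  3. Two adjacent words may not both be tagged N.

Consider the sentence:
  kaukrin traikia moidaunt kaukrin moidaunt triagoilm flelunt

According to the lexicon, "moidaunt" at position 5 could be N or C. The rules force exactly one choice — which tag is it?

Candidates per position — 1:kaukrin {R}; 2:traikia {R}; 3:moidaunt {N,C}; 4:kaukrin {R}; 5:moidaunt {N,C}; 6:triagoilm {C}; 7:flelunt {V}.
Position 3: tagging it N would leave rule 2 unsatisfiable, so it must be C.
Position 5: tagging it N would leave rule 2 unsatisfiable, so it must be C.
That leaves exactly one tagging: R R C R C C V.
Verifying each rule — rule 1 satisfied; rule 2 satisfied; rule 3 satisfied.

C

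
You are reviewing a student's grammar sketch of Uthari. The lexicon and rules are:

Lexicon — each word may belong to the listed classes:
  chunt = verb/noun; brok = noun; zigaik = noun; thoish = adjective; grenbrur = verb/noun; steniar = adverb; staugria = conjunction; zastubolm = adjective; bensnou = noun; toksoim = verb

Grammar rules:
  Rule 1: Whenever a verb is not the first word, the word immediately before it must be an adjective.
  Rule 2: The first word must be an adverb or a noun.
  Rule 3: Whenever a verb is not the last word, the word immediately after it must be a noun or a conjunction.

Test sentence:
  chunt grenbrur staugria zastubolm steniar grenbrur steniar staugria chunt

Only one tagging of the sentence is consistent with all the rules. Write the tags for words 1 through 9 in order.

noun noun conjunction adjective adverb noun adverb conjunction noun

Candidates per position — 1:chunt {verb,noun}; 2:grenbrur {verb,noun}; 3:staugria {conjunction}; 4:zastubolm {adjective}; 5:steniar {adverb}; 6:grenbrur {verb,noun}; 7:steniar {adverb}; 8:staugria {conjunction}; 9:chunt {verb,noun}.
Word 1 cannot be verb — rule 2 would then fail for every completion. It is noun.
Word 2 cannot be verb — rule 1 would then fail for every completion. It is noun.
Word 6 cannot be verb — rule 1 would then fail for every completion. It is noun.
Word 9 cannot be verb — rule 1 would then fail for every completion. It is noun.
The only consistent sequence is: noun noun conjunction adjective adverb noun adverb conjunction noun.
Checking: rule 1 ✓; rule 2 ✓; rule 3 ✓.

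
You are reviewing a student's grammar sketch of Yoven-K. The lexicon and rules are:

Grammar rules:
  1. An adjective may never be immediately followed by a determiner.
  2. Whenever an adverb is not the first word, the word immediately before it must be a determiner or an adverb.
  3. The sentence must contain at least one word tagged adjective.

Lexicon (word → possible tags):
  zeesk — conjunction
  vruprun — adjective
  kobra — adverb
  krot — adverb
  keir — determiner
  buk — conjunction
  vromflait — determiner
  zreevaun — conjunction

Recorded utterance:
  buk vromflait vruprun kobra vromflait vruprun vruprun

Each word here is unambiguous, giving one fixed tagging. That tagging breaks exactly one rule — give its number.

2

Fixed tagging: conjunction determiner adjective adverb determiner adjective adjective.
Rule check: R1 pass, R2 fail, R3 pass.
Only rule 2 fails.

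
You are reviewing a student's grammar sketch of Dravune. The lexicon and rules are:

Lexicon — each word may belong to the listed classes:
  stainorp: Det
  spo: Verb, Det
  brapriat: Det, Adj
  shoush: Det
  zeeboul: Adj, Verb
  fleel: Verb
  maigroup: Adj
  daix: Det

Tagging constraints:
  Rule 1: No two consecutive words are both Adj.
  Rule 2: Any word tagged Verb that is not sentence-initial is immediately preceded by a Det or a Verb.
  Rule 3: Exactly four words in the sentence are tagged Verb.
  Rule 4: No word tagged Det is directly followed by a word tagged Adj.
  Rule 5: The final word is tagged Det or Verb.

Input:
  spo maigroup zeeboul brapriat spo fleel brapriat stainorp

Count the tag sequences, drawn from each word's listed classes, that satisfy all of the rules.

0

Candidates per position — 1:spo {Verb,Det}; 2:maigroup {Adj}; 3:zeeboul {Adj,Verb}; 4:brapriat {Det,Adj}; 5:spo {Verb,Det}; 6:fleel {Verb}; 7:brapriat {Det,Adj}; 8:stainorp {Det}.
There are 32 candidate sequences in total.
Every candidate sequence violates at least one rule; no consistent tagging exists.
Count = 0.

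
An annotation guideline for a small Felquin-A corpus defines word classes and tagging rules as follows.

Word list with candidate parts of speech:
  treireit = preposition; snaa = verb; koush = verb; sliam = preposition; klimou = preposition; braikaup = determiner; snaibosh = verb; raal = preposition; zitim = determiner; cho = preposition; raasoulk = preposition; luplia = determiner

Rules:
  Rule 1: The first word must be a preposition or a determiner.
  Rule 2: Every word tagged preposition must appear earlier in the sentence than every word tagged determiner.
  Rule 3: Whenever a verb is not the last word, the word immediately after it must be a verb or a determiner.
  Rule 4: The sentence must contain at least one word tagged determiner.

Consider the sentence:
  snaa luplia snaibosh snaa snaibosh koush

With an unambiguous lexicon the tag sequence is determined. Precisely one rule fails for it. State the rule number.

Fixed tagging: verb determiner verb verb verb verb.
Rule check: R1 fails, R2 ok, R3 ok, R4 ok.
Only rule 1 fails.

1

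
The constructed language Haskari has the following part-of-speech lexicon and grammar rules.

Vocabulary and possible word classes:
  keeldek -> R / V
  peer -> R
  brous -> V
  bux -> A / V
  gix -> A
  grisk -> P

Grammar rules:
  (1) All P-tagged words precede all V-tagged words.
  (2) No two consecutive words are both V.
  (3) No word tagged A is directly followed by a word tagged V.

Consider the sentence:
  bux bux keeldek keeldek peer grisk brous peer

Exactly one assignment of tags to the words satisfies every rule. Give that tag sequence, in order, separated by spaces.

Candidates per position — 1:bux {A,V}; 2:bux {A,V}; 3:keeldek {R,V}; 4:keeldek {R,V}; 5:peer {R}; 6:grisk {P}; 7:brous {V}; 8:peer {R}.
At position 1, choosing V makes rule 1 impossible to satisfy; hence A.
At position 2, choosing V makes rule 1 impossible to satisfy; hence A.
At position 3, choosing V makes rule 1 impossible to satisfy; hence R.
At position 4, choosing V makes rule 1 impossible to satisfy; hence R.
The unique satisfying tagging is: A A R R R P V R.
Rule-by-rule: rule 1 ✓; rule 2 ✓; rule 3 ✓.

A A R R R P V R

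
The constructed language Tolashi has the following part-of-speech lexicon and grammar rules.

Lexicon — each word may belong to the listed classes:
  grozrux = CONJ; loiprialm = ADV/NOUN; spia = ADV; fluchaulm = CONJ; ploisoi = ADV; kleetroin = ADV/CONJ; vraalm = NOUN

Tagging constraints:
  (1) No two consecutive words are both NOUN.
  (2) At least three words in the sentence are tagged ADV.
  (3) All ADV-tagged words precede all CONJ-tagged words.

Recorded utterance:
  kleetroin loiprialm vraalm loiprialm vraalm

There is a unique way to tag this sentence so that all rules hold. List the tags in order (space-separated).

Candidates per position — 1:kleetroin {ADV,CONJ}; 2:loiprialm {ADV,NOUN}; 3:vraalm {NOUN}; 4:loiprialm {ADV,NOUN}; 5:vraalm {NOUN}.
At position 1, choosing CONJ makes rule 2 impossible to satisfy; hence ADV.
At position 2, choosing NOUN makes rule 1 impossible to satisfy; hence ADV.
At position 4, choosing NOUN makes rule 1 impossible to satisfy; hence ADV.
So the tagging must be: ADV ADV NOUN ADV NOUN.
Rule-by-rule: rule 1 ✓; rule 2 ✓; rule 3 ✓.

ADV ADV NOUN ADV NOUN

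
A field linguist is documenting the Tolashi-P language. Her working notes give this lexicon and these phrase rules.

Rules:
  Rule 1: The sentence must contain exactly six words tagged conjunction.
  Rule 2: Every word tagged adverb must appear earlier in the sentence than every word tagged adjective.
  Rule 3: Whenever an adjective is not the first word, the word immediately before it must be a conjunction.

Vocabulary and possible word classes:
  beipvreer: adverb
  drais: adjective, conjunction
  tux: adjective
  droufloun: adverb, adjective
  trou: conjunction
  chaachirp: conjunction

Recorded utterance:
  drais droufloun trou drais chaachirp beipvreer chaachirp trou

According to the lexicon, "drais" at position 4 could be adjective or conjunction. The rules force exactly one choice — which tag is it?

conjunction

Candidates per position — 1:drais {adjective,conjunction}; 2:droufloun {adverb,adjective}; 3:trou {conjunction}; 4:drais {adjective,conjunction}; 5:chaachirp {conjunction}; 6:beipvreer {adverb}; 7:chaachirp {conjunction}; 8:trou {conjunction}.
At position 1, choosing adjective makes rule 1 impossible to satisfy; hence conjunction.
At position 2, choosing adjective makes rule 2 impossible to satisfy; hence adverb.
At position 4, choosing adjective makes rule 1 impossible to satisfy; hence conjunction.
That leaves exactly one tagging: conjunction adverb conjunction conjunction conjunction adverb conjunction conjunction.
Verifying each rule — rule 1 holds; rule 2 holds; rule 3 holds.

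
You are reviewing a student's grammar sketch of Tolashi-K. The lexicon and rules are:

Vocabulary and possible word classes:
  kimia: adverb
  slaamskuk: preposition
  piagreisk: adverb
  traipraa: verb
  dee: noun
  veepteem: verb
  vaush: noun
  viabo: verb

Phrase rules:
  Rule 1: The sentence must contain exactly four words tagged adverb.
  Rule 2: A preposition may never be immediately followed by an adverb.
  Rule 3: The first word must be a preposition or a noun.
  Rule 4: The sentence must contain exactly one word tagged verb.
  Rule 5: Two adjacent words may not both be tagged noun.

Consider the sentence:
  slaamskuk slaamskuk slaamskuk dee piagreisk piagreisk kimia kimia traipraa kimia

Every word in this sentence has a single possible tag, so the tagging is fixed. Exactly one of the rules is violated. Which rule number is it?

Fixed tagging: preposition preposition preposition noun adverb adverb adverb adverb verb adverb.
Applying the rules: R1 violated, R2 holds, R3 holds, R4 holds, R5 holds.
Only rule 1 fails.

1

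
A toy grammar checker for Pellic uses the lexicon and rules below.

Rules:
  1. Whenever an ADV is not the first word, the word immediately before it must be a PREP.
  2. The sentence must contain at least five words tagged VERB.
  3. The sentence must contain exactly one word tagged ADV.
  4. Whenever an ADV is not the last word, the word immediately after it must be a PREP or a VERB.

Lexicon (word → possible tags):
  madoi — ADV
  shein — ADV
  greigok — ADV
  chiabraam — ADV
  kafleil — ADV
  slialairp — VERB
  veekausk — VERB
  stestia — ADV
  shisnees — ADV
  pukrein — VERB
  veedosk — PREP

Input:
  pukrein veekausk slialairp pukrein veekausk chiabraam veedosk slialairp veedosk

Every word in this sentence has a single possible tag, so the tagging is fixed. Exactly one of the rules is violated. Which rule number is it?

Fixed tagging: VERB VERB VERB VERB VERB ADV PREP VERB PREP.
Applying the rules: R1 ✗, R2 ✓, R3 ✓, R4 ✓.
Only rule 1 fails.

1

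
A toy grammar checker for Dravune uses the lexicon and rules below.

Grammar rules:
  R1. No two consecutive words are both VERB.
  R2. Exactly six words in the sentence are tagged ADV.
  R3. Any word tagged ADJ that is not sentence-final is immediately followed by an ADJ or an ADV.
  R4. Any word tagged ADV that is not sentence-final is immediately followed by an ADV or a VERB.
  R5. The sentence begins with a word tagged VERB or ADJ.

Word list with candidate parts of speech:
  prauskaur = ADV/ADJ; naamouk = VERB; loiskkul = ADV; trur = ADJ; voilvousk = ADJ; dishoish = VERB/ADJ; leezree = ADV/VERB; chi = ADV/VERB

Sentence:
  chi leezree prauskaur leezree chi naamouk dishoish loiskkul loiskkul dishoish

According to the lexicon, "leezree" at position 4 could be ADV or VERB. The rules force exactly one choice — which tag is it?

Candidates per position — 1:chi {ADV,VERB}; 2:leezree {ADV,VERB}; 3:prauskaur {ADV,ADJ}; 4:leezree {ADV,VERB}; 5:chi {ADV,VERB}; 6:naamouk {VERB}; 7:dishoish {VERB,ADJ}; 8:loiskkul {ADV}; 9:loiskkul {ADV}; 10:dishoish {VERB,ADJ}.
Position 1: ADV is ruled out by rule 5; that leaves VERB.
Position 2: VERB is ruled out by rule 1; that leaves ADV.
Position 3: ADJ is ruled out by rule 2; that leaves ADV.
Position 4: VERB is ruled out by rule 2; that leaves ADV.
Position 5: VERB is ruled out by rule 1; that leaves ADV.
Position 7: VERB is ruled out by rule 1; that leaves ADJ.
Position 10: ADJ is ruled out by rule 4; that leaves VERB.
That leaves exactly one tagging: VERB ADV ADV ADV ADV VERB ADJ ADV ADV VERB.
Checking: rule 1 ok; rule 2 ok; rule 3 ok; rule 4 ok; rule 5 ok.

ADV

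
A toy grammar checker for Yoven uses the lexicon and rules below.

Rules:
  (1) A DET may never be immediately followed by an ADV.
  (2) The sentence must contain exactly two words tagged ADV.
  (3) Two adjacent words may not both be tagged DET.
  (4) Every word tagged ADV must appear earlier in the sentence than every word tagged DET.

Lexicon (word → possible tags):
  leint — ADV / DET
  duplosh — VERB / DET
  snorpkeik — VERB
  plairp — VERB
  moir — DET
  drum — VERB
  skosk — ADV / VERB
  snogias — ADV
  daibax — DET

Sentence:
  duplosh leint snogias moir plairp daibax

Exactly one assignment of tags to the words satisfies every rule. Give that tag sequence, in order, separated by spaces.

VERB ADV ADV DET VERB DET

Candidates per position — 1:duplosh {VERB,DET}; 2:leint {ADV,DET}; 3:snogias {ADV}; 4:moir {DET}; 5:plairp {VERB}; 6:daibax {DET}.
Position 1: DET is ruled out by rule 1; that leaves VERB.
Position 2: DET is ruled out by rule 1; that leaves ADV.
That leaves exactly one tagging: VERB ADV ADV DET VERB DET.
Checking: rule 1 holds; rule 2 holds; rule 3 holds; rule 4 holds.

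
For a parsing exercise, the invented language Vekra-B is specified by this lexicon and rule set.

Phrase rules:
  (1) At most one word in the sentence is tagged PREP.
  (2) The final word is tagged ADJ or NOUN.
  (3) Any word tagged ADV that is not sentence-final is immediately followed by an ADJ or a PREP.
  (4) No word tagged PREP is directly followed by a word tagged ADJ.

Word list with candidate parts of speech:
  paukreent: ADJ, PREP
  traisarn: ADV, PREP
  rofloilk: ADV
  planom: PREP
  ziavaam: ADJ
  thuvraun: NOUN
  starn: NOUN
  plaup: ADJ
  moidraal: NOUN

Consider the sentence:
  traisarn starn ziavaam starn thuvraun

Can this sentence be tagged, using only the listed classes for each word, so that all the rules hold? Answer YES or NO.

YES

Candidates per position — 1:traisarn {ADV,PREP}; 2:starn {NOUN}; 3:ziavaam {ADJ}; 4:starn {NOUN}; 5:thuvraun {NOUN}.
One satisfying assignment: PREP NOUN ADJ NOUN NOUN.
Check: rule 1 ✓; rule 2 ✓; rule 3 ✓; rule 4 ✓.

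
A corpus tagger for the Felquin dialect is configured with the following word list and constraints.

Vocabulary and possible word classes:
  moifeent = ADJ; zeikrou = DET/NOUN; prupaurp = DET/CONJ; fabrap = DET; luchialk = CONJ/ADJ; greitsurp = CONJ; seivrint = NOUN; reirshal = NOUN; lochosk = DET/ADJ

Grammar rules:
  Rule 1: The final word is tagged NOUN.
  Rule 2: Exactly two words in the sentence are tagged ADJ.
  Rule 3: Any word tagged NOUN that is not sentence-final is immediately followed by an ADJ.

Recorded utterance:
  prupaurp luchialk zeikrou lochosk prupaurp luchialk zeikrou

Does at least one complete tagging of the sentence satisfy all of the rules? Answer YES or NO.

Candidates per position — 1:prupaurp {DET,CONJ}; 2:luchialk {CONJ,ADJ}; 3:zeikrou {DET,NOUN}; 4:lochosk {DET,ADJ}; 5:prupaurp {DET,CONJ}; 6:luchialk {CONJ,ADJ}; 7:zeikrou {DET,NOUN}.
One satisfying assignment: CONJ ADJ DET DET CONJ ADJ NOUN.
Checking: rule 1 ok; rule 2 ok; rule 3 ok.

YES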